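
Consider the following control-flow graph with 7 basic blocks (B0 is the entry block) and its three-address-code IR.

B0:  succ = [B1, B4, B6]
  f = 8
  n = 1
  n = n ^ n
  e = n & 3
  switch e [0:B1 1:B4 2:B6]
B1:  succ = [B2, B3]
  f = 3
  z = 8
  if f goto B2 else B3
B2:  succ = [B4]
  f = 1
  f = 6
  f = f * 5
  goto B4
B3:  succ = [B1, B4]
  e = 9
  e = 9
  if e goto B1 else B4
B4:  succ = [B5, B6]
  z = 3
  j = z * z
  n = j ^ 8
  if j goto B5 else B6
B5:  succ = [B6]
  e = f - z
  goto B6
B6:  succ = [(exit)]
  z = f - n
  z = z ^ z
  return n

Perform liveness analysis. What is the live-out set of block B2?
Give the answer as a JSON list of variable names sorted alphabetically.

Block summaries:
  B0 def {e,f,n} use ∅
  B1 def {f,z} use ∅
  B2 def {f} use ∅
  B3 def {e} use ∅
  B4 def {j,n,z} use ∅
  B5 def {e} use {f,z}
  B6 def {z} use {f,n}

Live sets:
  B0 li=∅ lo={f,n}
  B1 li=∅ lo={f}
  B2 li=∅ lo={f}
  B3 li={f} lo={f}
  B4 li={f} lo={f,n,z}
  B5 li={f,n,z} lo={f,n}
  B6 li={f,n} lo=∅

live-out(B2) = ["f"]

Answer: ["f"]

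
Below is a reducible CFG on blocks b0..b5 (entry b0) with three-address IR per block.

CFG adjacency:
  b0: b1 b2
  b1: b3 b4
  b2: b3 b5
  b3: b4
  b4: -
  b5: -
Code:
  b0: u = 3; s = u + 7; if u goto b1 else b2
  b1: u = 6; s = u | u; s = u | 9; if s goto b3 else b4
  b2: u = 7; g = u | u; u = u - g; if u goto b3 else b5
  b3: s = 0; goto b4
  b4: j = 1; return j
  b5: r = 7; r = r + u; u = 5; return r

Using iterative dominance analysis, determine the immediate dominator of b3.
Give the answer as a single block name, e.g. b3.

Answer: b0

Working:
idom tree: b1←b0 b2←b0 b3←b0 b4←b0 b5←b2
Dom at joins:
  b3: preds {b1,b2}: {b0,b1} ∩ {b0,b2} = {b0}; idom=b0
  b4: preds {b1,b3}: {b0,b1} ∩ {b0,b3} = {b0}; idom=b0

idom(b3) = b0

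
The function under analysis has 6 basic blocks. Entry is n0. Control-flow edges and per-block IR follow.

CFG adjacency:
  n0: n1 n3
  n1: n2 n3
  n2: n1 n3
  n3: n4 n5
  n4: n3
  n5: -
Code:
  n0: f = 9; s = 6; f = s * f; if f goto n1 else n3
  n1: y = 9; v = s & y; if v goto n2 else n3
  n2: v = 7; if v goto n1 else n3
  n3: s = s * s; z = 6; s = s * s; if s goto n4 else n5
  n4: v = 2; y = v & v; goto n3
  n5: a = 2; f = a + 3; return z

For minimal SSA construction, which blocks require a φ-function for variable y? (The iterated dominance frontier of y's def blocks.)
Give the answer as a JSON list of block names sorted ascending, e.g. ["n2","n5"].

Answer: ["n1", "n3"]

Derivation:
idom tree: n1←n0 n2←n1 n3←n0 n4←n3 n5←n3
Dom at joins:
  n1: preds {n0,n2}: {n0} ∩ {n0,n1,n2} = {n0}; idom=n0
  n3: preds {n0,n1,n2,n4}: {n0} ∩ {n0,n1} ∩ {n0,n1,n2} ∩ {n0,n3,n4} = {n0}; idom=n0

DF derivation:
  join n1 pred n0: · stop@n0
  join n1 pred n2: n2→n1 stop@n0
  join n3 pred n0: · stop@n0
  join n3 pred n1: n1 stop@n0
  join n3 pred n2: n2→n1 stop@n0
  join n3 pred n4: n4→n3 stop@n0
  DF(n0)=∅
  DF(n1)={n1,n3}
  DF(n2)={n1,n3}
  DF(n3)={n3}
  DF(n4)={n3}
  DF(n5)=∅

φ for y: defs {n1,n4}
  DF⁺ = {n1,n3}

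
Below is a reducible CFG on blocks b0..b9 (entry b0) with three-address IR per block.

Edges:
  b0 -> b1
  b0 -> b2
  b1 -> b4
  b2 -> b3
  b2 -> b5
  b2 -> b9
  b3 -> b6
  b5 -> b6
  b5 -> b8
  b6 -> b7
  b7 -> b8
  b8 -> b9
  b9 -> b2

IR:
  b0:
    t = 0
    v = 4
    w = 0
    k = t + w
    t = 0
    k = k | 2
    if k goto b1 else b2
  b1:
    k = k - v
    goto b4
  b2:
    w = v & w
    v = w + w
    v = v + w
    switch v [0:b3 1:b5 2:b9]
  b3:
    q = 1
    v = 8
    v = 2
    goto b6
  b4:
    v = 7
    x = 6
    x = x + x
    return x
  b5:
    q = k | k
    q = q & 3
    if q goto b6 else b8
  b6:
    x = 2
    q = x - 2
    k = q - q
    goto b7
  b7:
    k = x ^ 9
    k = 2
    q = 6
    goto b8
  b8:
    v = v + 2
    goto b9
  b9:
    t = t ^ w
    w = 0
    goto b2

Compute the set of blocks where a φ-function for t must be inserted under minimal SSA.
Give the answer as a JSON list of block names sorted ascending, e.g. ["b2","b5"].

Answer: ["b2"]

Analysis:
idom tree: b1←b0 b2←b0 b3←b2 b4←b1 b5←b2 b6←b2 b7←b6 b8←b2 b9←b2
Join-block Dom:
  b2: preds {b0,b9}: {b0} ∩ {b0,b2,b9} = {b0}; idom=b0
  b6: preds {b3,b5}: {b0,b2,b3} ∩ {b0,b2,b5} = {b0,b2}; idom=b2
  b8: preds {b5,b7}: {b0,b2,b5} ∩ {b0,b2,b6,b7} = {b0,b2}; idom=b2
  b9: preds {b2,b8}: {b0,b2} ∩ {b0,b2,b8} = {b0,b2}; idom=b2

DF walk-up:
  join b2 pred b0: · stop@b0
  join b2 pred b9: b9→b2 stop@b0
  join b6 pred b3: b3 stop@b2
  join b6 pred b5: b5 stop@b2
  join b8 pred b5: b5 stop@b2
  join b8 pred b7: b7→b6 stop@b2
  join b9 pred b2: · stop@b2
  join b9 pred b8: b8 stop@b2
  b0: DF=∅
  b1: DF=∅
  b2: DF={b2}
  b3: DF={b6}
  b4: DF=∅
  b5: DF={b6,b8}
  b6: DF={b8}
  b7: DF={b8}
  b8: DF={b9}
  b9: DF={b2}

φ for t: defs {b0,b9}
  DF⁺ = {b2}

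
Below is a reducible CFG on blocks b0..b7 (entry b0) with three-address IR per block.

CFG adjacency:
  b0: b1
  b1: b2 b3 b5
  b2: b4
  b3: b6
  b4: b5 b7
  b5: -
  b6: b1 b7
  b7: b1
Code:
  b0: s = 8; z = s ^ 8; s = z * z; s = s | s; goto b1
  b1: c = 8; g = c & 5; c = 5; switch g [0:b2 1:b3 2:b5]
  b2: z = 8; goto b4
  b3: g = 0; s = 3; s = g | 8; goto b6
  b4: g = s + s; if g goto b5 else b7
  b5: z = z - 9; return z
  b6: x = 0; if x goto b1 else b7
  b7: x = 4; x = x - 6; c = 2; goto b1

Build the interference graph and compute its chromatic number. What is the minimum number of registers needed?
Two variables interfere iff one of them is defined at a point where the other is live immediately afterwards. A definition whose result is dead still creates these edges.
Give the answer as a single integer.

Per-block:
  b0 def {s,z} use ∅
  b1 def {c,g} use ∅
  b2 def {z} use ∅
  b3 def {g,s} use ∅
  b4 def {g} use {s}
  b5 def {z} use {z}
  b6 def {x} use ∅
  b7 def {c,x} use ∅

Live sets:
  b0 li=∅ lo={s,z}
  b1 li={s,z} lo={s,z}
  b2 li={s} lo={s,z}
  b3 li={z} lo={s,z}
  b4 li={s,z} lo={s,z}
  b5 li={z} lo=∅
  b6 li={s,z} lo={s,z}
  b7 li={s,z} lo={s,z}

Interfere edges:
  c — {g,s,z}
  g — {c,s,z}
  s — {c,g,x,z}
  x — {s,z}
  z — {c,g,s,x}

Registers:
  lower bound: {c,g,s,z} mutually conflict ⇒ χ ≥ 4
  4-colouring: R0={s}  R1={z}  R2={c,x}  R3={g}
  χ = 4

Answer: 4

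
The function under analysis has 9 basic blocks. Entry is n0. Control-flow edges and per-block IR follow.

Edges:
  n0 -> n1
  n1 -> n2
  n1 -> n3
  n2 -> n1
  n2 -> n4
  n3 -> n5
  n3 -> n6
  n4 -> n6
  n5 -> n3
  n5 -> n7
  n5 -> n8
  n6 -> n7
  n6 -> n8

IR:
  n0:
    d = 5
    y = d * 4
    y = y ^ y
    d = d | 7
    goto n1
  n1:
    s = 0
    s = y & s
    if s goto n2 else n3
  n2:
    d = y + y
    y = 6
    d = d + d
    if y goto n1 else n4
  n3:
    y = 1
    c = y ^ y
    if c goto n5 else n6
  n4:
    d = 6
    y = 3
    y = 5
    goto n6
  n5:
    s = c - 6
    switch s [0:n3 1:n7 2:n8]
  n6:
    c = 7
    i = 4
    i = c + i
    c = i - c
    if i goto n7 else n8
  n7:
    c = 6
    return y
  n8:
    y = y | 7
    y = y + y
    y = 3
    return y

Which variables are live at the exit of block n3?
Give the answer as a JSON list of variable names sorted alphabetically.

def/use:
  n0 def {d,y} use ∅
  n1 def {s} use {y}
  n2 def {d,y} use {y}
  n3 def {c,y} use ∅
  n4 def {d,y} use ∅
  n5 def {s} use {c}
  n6 def {c,i} use ∅
  n7 def {c} use {y}
  n8 def {y} use {y}

Liveness:
  n0 li=∅ lo={y}
  n1 li={y} lo={y}
  n2 li={y} lo={y}
  n3 li=∅ lo={c,y}
  n4 li=∅ lo={y}
  n5 li={c,y} lo={y}
  n6 li={y} lo={y}
  n7 li={y} lo=∅
  n8 li={y} lo=∅

live-out(n3) = ["c", "y"]

Answer: ["c", "y"]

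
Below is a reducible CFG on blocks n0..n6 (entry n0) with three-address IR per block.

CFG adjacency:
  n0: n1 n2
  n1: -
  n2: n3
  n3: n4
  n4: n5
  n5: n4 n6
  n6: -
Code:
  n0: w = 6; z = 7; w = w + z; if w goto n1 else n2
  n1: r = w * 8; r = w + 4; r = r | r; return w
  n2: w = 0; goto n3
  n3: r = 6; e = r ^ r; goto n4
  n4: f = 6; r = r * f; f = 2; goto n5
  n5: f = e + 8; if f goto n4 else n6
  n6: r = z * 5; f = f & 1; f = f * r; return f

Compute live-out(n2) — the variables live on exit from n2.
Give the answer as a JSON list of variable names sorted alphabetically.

Block summaries:
  n0: def={w,z} ue=∅
  n1: def={r} ue={w}
  n2: def={w} ue=∅
  n3: def={e,r} ue=∅
  n4: def={f,r} ue={r}
  n5: def={f} ue={e}
  n6: def={f,r} ue={f,z}

Backward fixpoint:
  n0 li=∅ lo={w,z}
  n1 li={w} lo=∅
  n2 li={z} lo={z}
  n3 li={z} lo={e,r,z}
  n4 li={e,r,z} lo={e,r,z}
  n5 li={e,r,z} lo={e,f,r,z}
  n6 li={f,z} lo=∅

live-out(n2) = ["z"]

Answer: ["z"]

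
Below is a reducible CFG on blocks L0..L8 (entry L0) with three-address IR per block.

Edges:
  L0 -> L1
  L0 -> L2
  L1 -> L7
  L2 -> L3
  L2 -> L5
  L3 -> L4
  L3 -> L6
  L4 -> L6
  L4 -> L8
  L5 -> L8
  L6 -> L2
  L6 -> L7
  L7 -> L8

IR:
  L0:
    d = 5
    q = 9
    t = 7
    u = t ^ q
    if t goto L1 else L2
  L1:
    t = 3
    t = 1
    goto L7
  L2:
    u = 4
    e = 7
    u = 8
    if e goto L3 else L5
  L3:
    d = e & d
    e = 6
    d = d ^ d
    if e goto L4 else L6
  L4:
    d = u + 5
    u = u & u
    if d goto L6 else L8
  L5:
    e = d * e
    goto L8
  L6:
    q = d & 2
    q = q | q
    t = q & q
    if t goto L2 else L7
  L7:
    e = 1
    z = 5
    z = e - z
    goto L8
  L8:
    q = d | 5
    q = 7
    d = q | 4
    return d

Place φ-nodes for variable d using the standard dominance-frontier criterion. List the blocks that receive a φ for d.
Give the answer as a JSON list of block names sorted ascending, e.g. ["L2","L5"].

idom tree: L1←L0 L2←L0 L3←L2 L4←L3 L5←L2 L6←L3 L7←L0 L8←L0
Join-block Dom:
  L2: preds {L0,L6}: {L0} ∩ {L0,L2,L3,L6} = {L0}; idom=L0
  L6: preds {L3,L4}: {L0,L2,L3} ∩ {L0,L2,L3,L4} = {L0,L2,L3}; idom=L3
  L7: preds {L1,L6}: {L0,L1} ∩ {L0,L2,L3,L6} = {L0}; idom=L0
  L8: preds {L4,L5,L7}: {L0,L2,L3,L4} ∩ {L0,L2,L5} ∩ {L0,L7} = {L0}; idom=L0

DF walk-up:
  L2←L0: walk · to L0
  L2←L6: walk L6→L3→L2 to L0
  L6←L3: walk · to L3
  L6←L4: walk L4 to L3
  L7←L1: walk L1 to L0
  L7←L6: walk L6→L3→L2 to L0
  L8←L4: walk L4→L3→L2 to L0
  L8←L5: walk L5→L2 to L0
  L8←L7: walk L7 to L0
  L0 → ∅
  L1 → {L7}
  L2 → {L2,L7,L8}
  L3 → {L2,L7,L8}
  L4 → {L6,L8}
  L5 → {L8}
  L6 → {L2,L7}
  L7 → {L8}
  L8 → ∅

φ for d: defs {L0,L3,L4,L8}
  DF⁺ = {L2,L6,L7,L8}

Answer: ["L2", "L6", "L7", "L8"]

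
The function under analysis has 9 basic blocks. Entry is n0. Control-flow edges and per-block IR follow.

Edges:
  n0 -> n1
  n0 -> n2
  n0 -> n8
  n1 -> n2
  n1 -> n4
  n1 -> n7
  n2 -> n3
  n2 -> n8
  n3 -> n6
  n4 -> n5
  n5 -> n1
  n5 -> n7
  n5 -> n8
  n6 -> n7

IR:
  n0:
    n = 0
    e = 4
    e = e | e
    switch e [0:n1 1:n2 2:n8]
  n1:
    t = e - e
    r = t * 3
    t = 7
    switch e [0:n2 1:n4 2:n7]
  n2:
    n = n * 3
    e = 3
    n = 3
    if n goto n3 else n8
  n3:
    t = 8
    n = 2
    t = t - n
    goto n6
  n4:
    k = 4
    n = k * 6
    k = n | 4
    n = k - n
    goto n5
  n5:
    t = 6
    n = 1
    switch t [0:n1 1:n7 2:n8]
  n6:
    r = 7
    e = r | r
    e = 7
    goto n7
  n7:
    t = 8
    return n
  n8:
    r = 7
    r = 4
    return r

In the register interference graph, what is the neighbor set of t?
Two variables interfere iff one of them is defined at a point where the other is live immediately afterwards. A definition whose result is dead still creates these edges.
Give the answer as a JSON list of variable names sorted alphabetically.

def/use:
  n0: {e,n} / ∅
  n1: {r,t} / {e}
  n2: {e,n} / {n}
  n3: {n,t} / ∅
  n4: {k,n} / ∅
  n5: {n,t} / ∅
  n6: {e,r} / ∅
  n7: {t} / {n}
  n8: {r} / ∅

Backward fixpoint:
  live n0: ∅→{e,n}
  live n1: {e,n}→{e,n}
  live n2: {n}→∅
  live n3: ∅→{n}
  live n4: {e}→{e}
  live n5: {e}→{e,n}
  live n6: {n}→{n}
  live n7: {n}→∅
  live n8: ∅→∅

Interference:
  e — {k,n,r,t}
  k — {e,n}
  n — {e,k,r,t}
  r — {e,n}
  t — {e,n}

N(t) = ["e", "n"]

Answer: ["e", "n"]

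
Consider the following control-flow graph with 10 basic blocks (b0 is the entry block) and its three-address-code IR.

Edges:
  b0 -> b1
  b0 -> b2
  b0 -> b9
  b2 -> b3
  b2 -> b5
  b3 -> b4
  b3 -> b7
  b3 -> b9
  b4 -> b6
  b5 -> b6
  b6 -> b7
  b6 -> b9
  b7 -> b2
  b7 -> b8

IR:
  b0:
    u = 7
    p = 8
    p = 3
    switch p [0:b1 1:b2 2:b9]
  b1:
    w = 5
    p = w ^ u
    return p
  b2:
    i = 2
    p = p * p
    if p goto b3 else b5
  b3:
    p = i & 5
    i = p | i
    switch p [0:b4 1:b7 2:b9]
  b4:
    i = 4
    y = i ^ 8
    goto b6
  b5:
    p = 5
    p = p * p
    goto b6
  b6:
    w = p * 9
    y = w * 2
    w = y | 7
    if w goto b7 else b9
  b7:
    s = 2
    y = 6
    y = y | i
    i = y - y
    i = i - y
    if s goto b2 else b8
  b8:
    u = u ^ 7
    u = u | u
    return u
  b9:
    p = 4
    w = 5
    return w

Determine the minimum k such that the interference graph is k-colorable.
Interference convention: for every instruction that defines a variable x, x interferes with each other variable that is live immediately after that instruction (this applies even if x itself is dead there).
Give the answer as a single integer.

def/use:
  b0 def {p,u} use ∅
  b1 def {p,w} use {u}
  b2 def {i,p} use {p}
  b3 def {i,p} use {i}
  b4 def {i,y} use ∅
  b5 def {p} use ∅
  b6 def {w,y} use {p}
  b7 def {i,s,y} use {i}
  b8 def {u} use {u}
  b9 def {p,w} use ∅

Liveness:
  live b0: ∅→{p,u}
  live b1: {u}→∅
  live b2: {p,u}→{i,u}
  live b3: {i,u}→{i,p,u}
  live b4: {p,u}→{i,p,u}
  live b5: {i,u}→{i,p,u}
  live b6: {i,p,u}→{i,p,u}
  live b7: {i,p,u}→{p,u}
  live b8: {u}→∅
  live b9: ∅→∅

Interference:
  i↔{p,s,u,w,y}
  p↔{i,s,u,w,y}
  s↔{i,p,u,y}
  u↔{i,p,s,w,y}
  w↔{i,p,u}
  y↔{i,p,s,u}

Chromatic number:
  lower bound: {i,p,s,u,y} mutually conflict ⇒ χ ≥ 5
  assign i→c0 p→c1 s→c3 u→c2 w→c3 y→c4 — no edge inside a register ⇒ χ ≤ 5
  χ = 5

Answer: 5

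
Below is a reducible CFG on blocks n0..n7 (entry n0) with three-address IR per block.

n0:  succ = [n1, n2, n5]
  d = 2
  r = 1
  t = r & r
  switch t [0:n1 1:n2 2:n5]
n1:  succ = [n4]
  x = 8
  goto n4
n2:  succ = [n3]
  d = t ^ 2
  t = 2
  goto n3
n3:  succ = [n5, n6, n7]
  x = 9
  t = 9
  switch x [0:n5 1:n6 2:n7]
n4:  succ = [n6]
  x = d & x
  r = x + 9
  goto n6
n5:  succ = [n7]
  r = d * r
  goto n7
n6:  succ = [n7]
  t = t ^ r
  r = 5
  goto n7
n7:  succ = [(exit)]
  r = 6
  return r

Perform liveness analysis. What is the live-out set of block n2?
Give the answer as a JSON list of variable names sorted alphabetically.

Block summaries:
  n0 def {d,r,t} use ∅
  n1 def {x} use ∅
  n2 def {d,t} use {t}
  n3 def {t,x} use ∅
  n4 def {r,x} use {d,x}
  n5 def {r} use {d,r}
  n6 def {r,t} use {r,t}
  n7 def {r} use ∅

Live sets:
  n0 li=∅ lo={d,r,t}
  n1 li={d,t} lo={d,t,x}
  n2 li={r,t} lo={d,r}
  n3 li={d,r} lo={d,r,t}
  n4 li={d,t,x} lo={r,t}
  n5 li={d,r} lo=∅
  n6 li={r,t} lo=∅
  n7 li=∅ lo=∅

live-out(n2) = ["d", "r"]

Answer: ["d", "r"]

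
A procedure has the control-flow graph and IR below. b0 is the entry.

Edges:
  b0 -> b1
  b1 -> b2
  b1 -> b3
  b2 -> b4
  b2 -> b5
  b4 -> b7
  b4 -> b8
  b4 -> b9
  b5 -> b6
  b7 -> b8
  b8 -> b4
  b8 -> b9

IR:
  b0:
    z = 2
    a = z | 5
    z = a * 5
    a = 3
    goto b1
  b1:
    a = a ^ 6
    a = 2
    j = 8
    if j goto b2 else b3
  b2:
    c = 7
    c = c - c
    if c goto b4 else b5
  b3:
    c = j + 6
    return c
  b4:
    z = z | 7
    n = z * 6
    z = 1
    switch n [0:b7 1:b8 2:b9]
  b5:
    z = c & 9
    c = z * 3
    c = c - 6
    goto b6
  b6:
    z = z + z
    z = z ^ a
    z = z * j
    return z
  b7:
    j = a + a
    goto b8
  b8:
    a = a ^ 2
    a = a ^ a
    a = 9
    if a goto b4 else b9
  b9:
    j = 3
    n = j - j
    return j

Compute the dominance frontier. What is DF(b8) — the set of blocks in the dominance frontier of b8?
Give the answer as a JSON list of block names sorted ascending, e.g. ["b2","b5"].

Answer: ["b4", "b9"]

Derivation:
idom tree: b1←b0 b2←b1 b3←b1 b4←b2 b5←b2 b6←b5 b7←b4 b8←b4 b9←b4
Dom at joins:
  b4: preds {b2,b8}: {b0,b1,b2} ∩ {b0,b1,b2,b4,b8} = {b0,b1,b2}; idom=b2
  b8: preds {b4,b7}: {b0,b1,b2,b4} ∩ {b0,b1,b2,b4,b7} = {b0,b1,b2,b4}; idom=b4
  b9: preds {b4,b8}: {b0,b1,b2,b4} ∩ {b0,b1,b2,b4,b8} = {b0,b1,b2,b4}; idom=b4

Frontier:
  b4←b2: walk · to b2
  b4←b8: walk b8→b4 to b2
  b8←b4: walk · to b4
  b8←b7: walk b7 to b4
  b9←b4: walk · to b4
  b9←b8: walk b8 to b4
  DF(b0)=∅
  DF(b1)=∅
  DF(b2)=∅
  DF(b3)=∅
  DF(b4)={b4}
  DF(b5)=∅
  DF(b6)=∅
  DF(b7)={b8}
  DF(b8)={b4,b9}
  DF(b9)=∅

DF(b8) = ["b4", "b9"]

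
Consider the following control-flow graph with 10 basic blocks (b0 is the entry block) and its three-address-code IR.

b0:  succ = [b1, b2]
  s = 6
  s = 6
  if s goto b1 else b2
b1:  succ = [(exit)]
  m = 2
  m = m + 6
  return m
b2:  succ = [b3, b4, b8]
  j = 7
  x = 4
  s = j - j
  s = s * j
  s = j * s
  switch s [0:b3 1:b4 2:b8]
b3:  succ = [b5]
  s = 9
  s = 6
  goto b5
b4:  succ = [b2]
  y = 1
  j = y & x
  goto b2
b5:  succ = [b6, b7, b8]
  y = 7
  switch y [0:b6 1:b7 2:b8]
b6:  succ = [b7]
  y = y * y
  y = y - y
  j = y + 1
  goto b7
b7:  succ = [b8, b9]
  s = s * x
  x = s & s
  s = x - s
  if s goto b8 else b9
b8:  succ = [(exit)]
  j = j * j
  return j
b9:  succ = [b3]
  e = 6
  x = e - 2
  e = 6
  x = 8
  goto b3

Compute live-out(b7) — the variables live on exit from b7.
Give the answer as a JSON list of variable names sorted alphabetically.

Answer: ["j"]

Working:
def/use:
  b0 def {s} use ∅
  b1 def {m} use ∅
  b2 def {j,s,x} use ∅
  b3 def {s} use ∅
  b4 def {j,y} use {x}
  b5 def {y} use ∅
  b6 def {j,y} use {y}
  b7 def {s,x} use {s,x}
  b8 def {j} use {j}
  b9 def {e,x} use ∅

Liveness:
  live b0: ∅→∅
  live b1: ∅→∅
  live b2: ∅→{j,x}
  live b3: {j,x}→{j,s,x}
  live b4: {x}→∅
  live b5: {j,s,x}→{j,s,x,y}
  live b6: {s,x,y}→{j,s,x}
  live b7: {j,s,x}→{j}
  live b8: {j}→∅
  live b9: {j}→{j,x}

live-out(b7) = ["j"]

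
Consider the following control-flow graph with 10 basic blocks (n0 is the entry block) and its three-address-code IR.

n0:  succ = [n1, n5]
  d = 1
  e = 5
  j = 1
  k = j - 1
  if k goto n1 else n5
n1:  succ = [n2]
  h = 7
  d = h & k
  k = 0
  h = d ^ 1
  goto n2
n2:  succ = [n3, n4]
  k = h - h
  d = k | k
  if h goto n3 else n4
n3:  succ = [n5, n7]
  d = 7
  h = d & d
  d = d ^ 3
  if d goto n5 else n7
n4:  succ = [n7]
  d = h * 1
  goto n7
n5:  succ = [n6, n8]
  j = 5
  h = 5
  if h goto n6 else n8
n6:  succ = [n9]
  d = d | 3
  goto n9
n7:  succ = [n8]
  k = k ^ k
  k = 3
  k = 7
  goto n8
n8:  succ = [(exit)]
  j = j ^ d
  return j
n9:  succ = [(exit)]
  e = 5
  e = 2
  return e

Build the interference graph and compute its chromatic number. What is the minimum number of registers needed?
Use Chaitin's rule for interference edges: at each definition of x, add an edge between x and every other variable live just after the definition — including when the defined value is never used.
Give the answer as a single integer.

Block summaries:
  n0: def={d,e,j,k} ue=∅
  n1: def={d,h,k} ue={k}
  n2: def={d,k} ue={h}
  n3: def={d,h} ue=∅
  n4: def={d} ue={h}
  n5: def={h,j} ue=∅
  n6: def={d} ue={d}
  n7: def={k} ue={k}
  n8: def={j} ue={d,j}
  n9: def={e} ue=∅

Backward fixpoint:
  n0 li=∅ lo={d,j,k}
  n1 li={j,k} lo={h,j}
  n2 li={h,j} lo={h,j,k}
  n3 li={j,k} lo={d,j,k}
  n4 li={h,j,k} lo={d,j,k}
  n5 li={d} lo={d,j}
  n6 li={d} lo=∅
  n7 li={d,j,k} lo={d,j}
  n8 li={d,j} lo=∅
  n9 li=∅ lo=∅

Interfere edges:
  d — {e,h,j,k}
  e — {d}
  h — {d,j,k}
  j — {d,h,k}
  k — {d,h,j}

Registers:
  clique {d,h,j,k} ⇒ need ≥ 4
  4-colouring: R0={d}  R1={e,h}  R2={j}  R3={k}
  χ = 4

Answer: 4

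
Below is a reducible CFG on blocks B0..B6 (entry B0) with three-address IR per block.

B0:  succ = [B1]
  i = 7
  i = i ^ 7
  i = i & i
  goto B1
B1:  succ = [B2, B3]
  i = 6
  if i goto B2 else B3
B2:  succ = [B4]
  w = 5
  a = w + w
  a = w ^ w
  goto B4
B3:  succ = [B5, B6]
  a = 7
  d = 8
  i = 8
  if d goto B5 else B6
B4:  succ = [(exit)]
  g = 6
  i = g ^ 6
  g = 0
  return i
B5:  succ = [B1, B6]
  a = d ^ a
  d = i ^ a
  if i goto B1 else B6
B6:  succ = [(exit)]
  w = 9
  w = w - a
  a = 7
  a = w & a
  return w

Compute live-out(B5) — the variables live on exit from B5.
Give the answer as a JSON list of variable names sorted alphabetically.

Answer: ["a"]

Working:
Per-block:
  B0 def {i} use ∅
  B1 def {i} use ∅
  B2 def {a,w} use ∅
  B3 def {a,d,i} use ∅
  B4 def {g,i} use ∅
  B5 def {a,d} use {a,d,i}
  B6 def {a,w} use {a}

Backward fixpoint:
  B0 li=∅ lo=∅
  B1 li=∅ lo=∅
  B2 li=∅ lo=∅
  B3 li=∅ lo={a,d,i}
  B4 li=∅ lo=∅
  B5 li={a,d,i} lo={a}
  B6 li={a} lo=∅

live-out(B5) = ["a"]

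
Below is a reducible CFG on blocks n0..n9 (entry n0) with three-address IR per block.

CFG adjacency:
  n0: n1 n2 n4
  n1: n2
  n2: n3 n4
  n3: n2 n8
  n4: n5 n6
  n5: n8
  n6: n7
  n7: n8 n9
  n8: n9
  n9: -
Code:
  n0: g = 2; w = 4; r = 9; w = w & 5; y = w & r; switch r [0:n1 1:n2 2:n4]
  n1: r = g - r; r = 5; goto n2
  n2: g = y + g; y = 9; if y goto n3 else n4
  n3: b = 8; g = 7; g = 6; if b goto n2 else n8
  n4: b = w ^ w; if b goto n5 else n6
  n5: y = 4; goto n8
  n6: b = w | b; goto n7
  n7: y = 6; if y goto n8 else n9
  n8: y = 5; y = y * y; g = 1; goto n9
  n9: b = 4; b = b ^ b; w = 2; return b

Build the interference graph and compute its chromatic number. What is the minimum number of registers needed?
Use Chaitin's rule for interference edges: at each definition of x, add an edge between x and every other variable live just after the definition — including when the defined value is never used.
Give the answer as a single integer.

def/use:
  n0 def {g,r,w,y} use ∅
  n1 def {r} use {g,r}
  n2 def {g,y} use {g,y}
  n3 def {b,g} use ∅
  n4 def {b} use {w}
  n5 def {y} use ∅
  n6 def {b} use {b,w}
  n7 def {y} use ∅
  n8 def {g,y} use ∅
  n9 def {b,w} use ∅

Live sets:
  n0 li=∅ lo={g,r,w,y}
  n1 li={g,r,w,y} lo={g,w,y}
  n2 li={g,w,y} lo={w,y}
  n3 li={w,y} lo={g,w,y}
  n4 li={w} lo={b,w}
  n5 li=∅ lo=∅
  n6 li={b,w} lo=∅
  n7 li=∅ lo=∅
  n8 li=∅ lo=∅
  n9 li=∅ lo=∅

Interference:
  b: {g,w,y}
  g: {b,r,w,y}
  r: {g,w,y}
  w: {b,g,r,y}
  y: {b,g,r,w}

Colouring:
  clique {b,g,w,y} ⇒ need ≥ 4
  assign b→c3 g→c0 r→c3 w→c1 y→c2 — no edge inside a register ⇒ χ ≤ 4
  χ = 4

Answer: 4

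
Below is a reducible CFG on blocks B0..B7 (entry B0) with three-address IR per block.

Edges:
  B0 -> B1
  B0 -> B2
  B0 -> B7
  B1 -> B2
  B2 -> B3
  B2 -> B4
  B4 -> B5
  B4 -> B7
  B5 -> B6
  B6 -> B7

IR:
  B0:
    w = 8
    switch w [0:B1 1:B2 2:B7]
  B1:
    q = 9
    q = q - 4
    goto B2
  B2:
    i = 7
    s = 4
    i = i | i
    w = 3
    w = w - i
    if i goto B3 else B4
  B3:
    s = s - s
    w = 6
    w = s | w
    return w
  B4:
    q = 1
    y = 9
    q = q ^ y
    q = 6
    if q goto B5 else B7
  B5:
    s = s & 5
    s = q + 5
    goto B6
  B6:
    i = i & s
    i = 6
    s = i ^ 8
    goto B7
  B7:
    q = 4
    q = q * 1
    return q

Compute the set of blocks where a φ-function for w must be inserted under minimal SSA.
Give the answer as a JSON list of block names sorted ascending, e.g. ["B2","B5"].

idom tree: B1←B0 B2←B0 B3←B2 B4←B2 B5←B4 B6←B5 B7←B0
Join-block Dom:
  B2: preds {B0,B1}: {B0} ∩ {B0,B1} = {B0}; idom=B0
  B7: preds {B0,B4,B6}: {B0} ∩ {B0,B2,B4} ∩ {B0,B2,B4,B5,B6} = {B0}; idom=B0

Frontier:
  join B2 pred B0: · stop@B0
  join B2 pred B1: B1 stop@B0
  join B7 pred B0: · stop@B0
  join B7 pred B4: B4→B2 stop@B0
  join B7 pred B6: B6→B5→B4→B2 stop@B0
  B0: DF=∅
  B1: DF={B2}
  B2: DF={B7}
  B3: DF=∅
  B4: DF={B7}
  B5: DF={B7}
  B6: DF={B7}
  B7: DF=∅

φ for w: defs {B0,B2,B3}
  DF⁺ = {B7}

Answer: ["B7"]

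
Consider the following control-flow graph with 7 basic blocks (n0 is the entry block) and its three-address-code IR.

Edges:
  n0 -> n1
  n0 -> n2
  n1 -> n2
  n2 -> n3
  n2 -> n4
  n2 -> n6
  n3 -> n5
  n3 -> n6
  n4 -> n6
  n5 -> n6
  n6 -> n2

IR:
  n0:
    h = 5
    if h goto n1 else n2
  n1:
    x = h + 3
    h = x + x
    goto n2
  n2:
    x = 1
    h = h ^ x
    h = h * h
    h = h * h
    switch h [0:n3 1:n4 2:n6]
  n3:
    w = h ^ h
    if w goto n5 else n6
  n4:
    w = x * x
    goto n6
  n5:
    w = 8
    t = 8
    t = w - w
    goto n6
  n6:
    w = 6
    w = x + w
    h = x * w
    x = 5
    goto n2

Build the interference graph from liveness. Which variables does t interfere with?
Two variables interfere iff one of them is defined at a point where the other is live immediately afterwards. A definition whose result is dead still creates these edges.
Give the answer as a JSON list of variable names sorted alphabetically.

Per-block:
  n0: def={h} ue=∅
  n1: def={h,x} ue={h}
  n2: def={h,x} ue={h}
  n3: def={w} ue={h}
  n4: def={w} ue={x}
  n5: def={t,w} ue=∅
  n6: def={h,w,x} ue={x}

Liveness:
  n0 li=∅ lo={h}
  n1 li={h} lo={h}
  n2 li={h} lo={h,x}
  n3 li={h,x} lo={x}
  n4 li={x} lo={x}
  n5 li={x} lo={x}
  n6 li={x} lo={h}

Conflict graph:
  h↔{x}
  t↔{w,x}
  w↔{t,x}
  x↔{h,t,w}

N(t) = ["w", "x"]

Answer: ["w", "x"]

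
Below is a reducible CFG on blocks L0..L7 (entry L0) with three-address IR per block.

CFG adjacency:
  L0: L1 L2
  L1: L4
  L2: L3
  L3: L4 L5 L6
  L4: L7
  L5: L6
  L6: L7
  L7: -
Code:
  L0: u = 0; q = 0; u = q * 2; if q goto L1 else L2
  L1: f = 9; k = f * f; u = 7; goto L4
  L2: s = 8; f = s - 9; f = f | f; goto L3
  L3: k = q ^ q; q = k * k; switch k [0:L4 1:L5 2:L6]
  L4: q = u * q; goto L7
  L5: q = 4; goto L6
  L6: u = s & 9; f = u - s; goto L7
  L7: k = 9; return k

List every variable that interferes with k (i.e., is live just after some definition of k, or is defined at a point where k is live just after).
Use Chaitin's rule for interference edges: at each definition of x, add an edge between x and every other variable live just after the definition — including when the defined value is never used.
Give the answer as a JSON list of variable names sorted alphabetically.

Block summaries:
  L0: def={q,u} ue=∅
  L1: def={f,k,u} ue=∅
  L2: def={f,s} ue=∅
  L3: def={k,q} ue={q}
  L4: def={q} ue={q,u}
  L5: def={q} ue=∅
  L6: def={f,u} ue={s}
  L7: def={k} ue=∅

Liveness:
  live L0: ∅→{q,u}
  live L1: {q}→{q,u}
  live L2: {q,u}→{q,s,u}
  live L3: {q,s,u}→{q,s,u}
  live L4: {q,u}→∅
  live L5: {s}→{s}
  live L6: {s}→∅
  live L7: ∅→∅

Interfere edges:
  f: {q,s,u}
  k: {q,s,u}
  q: {f,k,s,u}
  s: {f,k,q,u}
  u: {f,k,q,s}

N(k) = ["q", "s", "u"]

Answer: ["q", "s", "u"]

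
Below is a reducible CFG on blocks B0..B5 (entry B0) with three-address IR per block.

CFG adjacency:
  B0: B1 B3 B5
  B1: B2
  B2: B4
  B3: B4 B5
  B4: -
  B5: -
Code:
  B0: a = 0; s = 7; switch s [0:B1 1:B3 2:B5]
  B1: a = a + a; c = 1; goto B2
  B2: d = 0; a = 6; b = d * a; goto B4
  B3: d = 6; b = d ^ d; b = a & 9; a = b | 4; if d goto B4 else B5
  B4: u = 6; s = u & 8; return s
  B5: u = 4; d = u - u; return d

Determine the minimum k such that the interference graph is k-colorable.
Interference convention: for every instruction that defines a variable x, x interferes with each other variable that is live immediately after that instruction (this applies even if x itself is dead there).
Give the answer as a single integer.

Per-block:
  B0: {a,s} / ∅
  B1: {a,c} / {a}
  B2: {a,b,d} / ∅
  B3: {a,b,d} / {a}
  B4: {s,u} / ∅
  B5: {d,u} / ∅

Liveness:
  live B0: ∅→{a}
  live B1: {a}→∅
  live B2: ∅→∅
  live B3: {a}→∅
  live B4: ∅→∅
  live B5: ∅→∅

Conflict graph:
  a↔{b,d,s}
  b↔{a,d}
  c↔∅
  d↔{a,b}
  s↔{a}
  u↔∅

Registers:
  lower bound: {a,b,d} mutually conflict ⇒ χ ≥ 3
  3-colouring: R0={a,c,u}  R1={b,s}  R2={d}
  χ = 3

Answer: 3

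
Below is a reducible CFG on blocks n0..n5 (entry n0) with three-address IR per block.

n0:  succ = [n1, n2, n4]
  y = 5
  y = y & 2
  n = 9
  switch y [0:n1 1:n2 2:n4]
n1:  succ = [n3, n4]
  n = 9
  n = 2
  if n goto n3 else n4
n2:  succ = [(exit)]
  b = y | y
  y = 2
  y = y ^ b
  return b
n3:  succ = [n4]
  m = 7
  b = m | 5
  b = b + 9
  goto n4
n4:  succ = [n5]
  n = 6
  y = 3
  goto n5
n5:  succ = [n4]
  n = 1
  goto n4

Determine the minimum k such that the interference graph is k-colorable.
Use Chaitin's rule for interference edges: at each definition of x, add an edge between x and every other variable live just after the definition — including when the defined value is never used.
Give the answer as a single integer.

Answer: 2

Analysis:
Per-block:
  n0 def {n,y} use ∅
  n1 def {n} use ∅
  n2 def {b,y} use {y}
  n3 def {b,m} use ∅
  n4 def {n,y} use ∅
  n5 def {n} use ∅

Backward fixpoint:
  live n0: ∅→{y}
  live n1: ∅→∅
  live n2: {y}→∅
  live n3: ∅→∅
  live n4: ∅→∅
  live n5: ∅→∅

Interference:
  b↔{y}
  m↔∅
  n↔{y}
  y↔{b,n}

Chromatic number:
  {b,y} pairwise interfere (2-clique) ⇒ χ ≥ 2
  2-colouring: c0={m,y}  c1={b,n}
  χ = 2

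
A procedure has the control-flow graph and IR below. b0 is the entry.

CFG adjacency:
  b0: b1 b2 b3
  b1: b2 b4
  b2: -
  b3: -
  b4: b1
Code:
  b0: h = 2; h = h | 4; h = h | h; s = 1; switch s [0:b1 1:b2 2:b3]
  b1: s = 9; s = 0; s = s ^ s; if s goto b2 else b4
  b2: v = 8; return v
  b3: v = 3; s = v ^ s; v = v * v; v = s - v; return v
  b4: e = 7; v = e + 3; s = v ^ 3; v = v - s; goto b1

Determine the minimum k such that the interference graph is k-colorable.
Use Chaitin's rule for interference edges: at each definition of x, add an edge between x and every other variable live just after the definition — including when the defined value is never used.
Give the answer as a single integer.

def/use:
  b0 def {h,s} use ∅
  b1 def {s} use ∅
  b2 def {v} use ∅
  b3 def {s,v} use {s}
  b4 def {e,s,v} use ∅

Liveness:
  b0 li=∅ lo={s}
  b1 li=∅ lo=∅
  b2 li=∅ lo=∅
  b3 li={s} lo=∅
  b4 li=∅ lo=∅

Interfere edges:
  e — ∅
  h — ∅
  s — {v}
  v — {s}

Registers:
  {s,v} pairwise interfere (2-clique) ⇒ χ ≥ 2
  2-colouring: c0={e,h,s}  c1={v}
  χ = 2

Answer: 2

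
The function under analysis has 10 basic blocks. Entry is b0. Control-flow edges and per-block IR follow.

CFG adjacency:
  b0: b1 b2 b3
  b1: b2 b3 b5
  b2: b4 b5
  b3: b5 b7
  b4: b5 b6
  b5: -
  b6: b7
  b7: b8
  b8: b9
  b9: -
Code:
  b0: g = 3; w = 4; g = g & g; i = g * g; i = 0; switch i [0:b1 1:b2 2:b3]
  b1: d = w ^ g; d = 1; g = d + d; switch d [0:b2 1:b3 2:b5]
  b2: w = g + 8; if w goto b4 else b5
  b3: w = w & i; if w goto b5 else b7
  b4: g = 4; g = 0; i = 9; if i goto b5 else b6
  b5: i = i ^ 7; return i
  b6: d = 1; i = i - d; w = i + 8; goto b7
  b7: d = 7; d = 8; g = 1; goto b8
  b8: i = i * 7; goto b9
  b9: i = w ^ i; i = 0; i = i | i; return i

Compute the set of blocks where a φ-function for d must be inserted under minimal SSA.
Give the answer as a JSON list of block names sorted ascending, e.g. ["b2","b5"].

idom tree: b1←b0 b2←b0 b3←b0 b4←b2 b5←b0 b6←b4 b7←b0 b8←b7 b9←b8
Join-block Dom:
  b2: preds {b0,b1}: {b0} ∩ {b0,b1} = {b0}; idom=b0
  b3: preds {b0,b1}: {b0} ∩ {b0,b1} = {b0}; idom=b0
  b5: preds {b1,b2,b3,b4}: {b0,b1} ∩ {b0,b2} ∩ {b0,b3} ∩ {b0,b2,b4} = {b0}; idom=b0
  b7: preds {b3,b6}: {b0,b3} ∩ {b0,b2,b4,b6} = {b0}; idom=b0

DF derivation:
  b2←b0: walk · to b0
  b2←b1: walk b1 to b0
  b3←b0: walk · to b0
  b3←b1: walk b1 to b0
  b5←b1: walk b1 to b0
  b5←b2: walk b2 to b0
  b5←b3: walk b3 to b0
  b5←b4: walk b4→b2 to b0
  b7←b3: walk b3 to b0
  b7←b6: walk b6→b4→b2 to b0
  DF(b0)=∅
  DF(b1)={b2,b3,b5}
  DF(b2)={b5,b7}
  DF(b3)={b5,b7}
  DF(b4)={b5,b7}
  DF(b5)=∅
  DF(b6)={b7}
  DF(b7)=∅
  DF(b8)=∅
  DF(b9)=∅

φ for d: defs {b1,b6,b7}
  DF⁺ = {b2,b3,b5,b7}

Answer: ["b2", "b3", "b5", "b7"]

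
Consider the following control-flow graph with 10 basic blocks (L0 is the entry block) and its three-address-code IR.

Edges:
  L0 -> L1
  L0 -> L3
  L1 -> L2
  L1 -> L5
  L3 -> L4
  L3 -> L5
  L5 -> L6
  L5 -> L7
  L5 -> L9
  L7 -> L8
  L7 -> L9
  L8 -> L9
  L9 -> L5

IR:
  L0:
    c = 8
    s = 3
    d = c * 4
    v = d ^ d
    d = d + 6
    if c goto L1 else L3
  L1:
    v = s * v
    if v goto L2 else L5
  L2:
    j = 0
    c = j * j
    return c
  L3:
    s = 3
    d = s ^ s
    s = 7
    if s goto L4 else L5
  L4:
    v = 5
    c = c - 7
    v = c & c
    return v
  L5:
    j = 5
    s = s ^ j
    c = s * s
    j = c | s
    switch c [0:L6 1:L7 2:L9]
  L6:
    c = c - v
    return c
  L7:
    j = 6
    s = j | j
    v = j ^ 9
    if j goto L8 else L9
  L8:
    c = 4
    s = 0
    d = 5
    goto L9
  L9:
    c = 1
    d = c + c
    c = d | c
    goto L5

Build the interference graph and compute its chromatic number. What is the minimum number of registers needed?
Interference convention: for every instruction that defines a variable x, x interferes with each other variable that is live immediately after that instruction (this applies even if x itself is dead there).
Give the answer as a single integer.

Block summaries:
  L0 def {c,d,s,v} use ∅
  L1 def {v} use {s,v}
  L2 def {c,j} use ∅
  L3 def {d,s} use ∅
  L4 def {c,v} use {c}
  L5 def {c,j,s} use {s}
  L6 def {c} use {c,v}
  L7 def {j,s,v} use ∅
  L8 def {c,d,s} use ∅
  L9 def {c,d} use ∅

Live sets:
  L0: in=∅ out={c,s,v}
  L1: in={s,v} out={s,v}
  L2: in=∅ out=∅
  L3: in={c,v} out={c,s,v}
  L4: in={c} out=∅
  L5: in={s,v} out={c,s,v}
  L6: in={c,v} out=∅
  L7: in=∅ out={s,v}
  L8: in={v} out={s,v}
  L9: in={s,v} out={s,v}

Interfere edges:
  c: {d,j,s,v}
  d: {c,s,v}
  j: {c,s,v}
  s: {c,d,j,v}
  v: {c,d,j,s}

Registers:
  clique {c,d,s,v} ⇒ need ≥ 4
  assign c→c0 d→c3 j→c3 s→c1 v→c2 — no edge inside a register ⇒ χ ≤ 4
  χ = 4

Answer: 4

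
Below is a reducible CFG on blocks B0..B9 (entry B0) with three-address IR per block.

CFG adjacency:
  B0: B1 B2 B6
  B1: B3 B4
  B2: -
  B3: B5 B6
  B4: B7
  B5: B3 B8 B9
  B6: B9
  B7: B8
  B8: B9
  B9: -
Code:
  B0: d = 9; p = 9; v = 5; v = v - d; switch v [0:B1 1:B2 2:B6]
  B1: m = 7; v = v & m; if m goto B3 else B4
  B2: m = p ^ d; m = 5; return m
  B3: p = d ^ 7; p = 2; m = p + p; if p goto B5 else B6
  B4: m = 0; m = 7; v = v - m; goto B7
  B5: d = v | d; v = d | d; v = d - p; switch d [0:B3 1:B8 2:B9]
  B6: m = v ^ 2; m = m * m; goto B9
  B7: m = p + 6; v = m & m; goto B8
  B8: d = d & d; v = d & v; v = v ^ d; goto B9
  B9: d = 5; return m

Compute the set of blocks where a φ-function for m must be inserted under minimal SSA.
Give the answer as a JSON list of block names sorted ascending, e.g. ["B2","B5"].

idom tree: B1←B0 B2←B0 B3←B1 B4←B1 B5←B3 B6←B0 B7←B4 B8←B1 B9←B0
Dom at joins:
  B3: preds {B1,B5}: {B0,B1} ∩ {B0,B1,B3,B5} = {B0,B1}; idom=B1
  B6: preds {B0,B3}: {B0} ∩ {B0,B1,B3} = {B0}; idom=B0
  B8: preds {B5,B7}: {B0,B1,B3,B5} ∩ {B0,B1,B4,B7} = {B0,B1}; idom=B1
  B9: preds {B5,B6,B8}: {B0,B1,B3,B5} ∩ {B0,B6} ∩ {B0,B1,B8} = {B0}; idom=B0

DF walk-up:
  B3←B1: walk · to B1
  B3←B5: walk B5→B3 to B1
  B6←B0: walk · to B0
  B6←B3: walk B3→B1 to B0
  B8←B5: walk B5→B3 to B1
  B8←B7: walk B7→B4 to B1
  B9←B5: walk B5→B3→B1 to B0
  B9←B6: walk B6 to B0
  B9←B8: walk B8→B1 to B0
  B0: DF=∅
  B1: DF={B6,B9}
  B2: DF=∅
  B3: DF={B3,B6,B8,B9}
  B4: DF={B8}
  B5: DF={B3,B8,B9}
  B6: DF={B9}
  B7: DF={B8}
  B8: DF={B9}
  B9: DF=∅

φ for m: defs {B1,B2,B3,B4,B6,B7}
  DF⁺ = {B3,B6,B8,B9}

Answer: ["B3", "B6", "B8", "B9"]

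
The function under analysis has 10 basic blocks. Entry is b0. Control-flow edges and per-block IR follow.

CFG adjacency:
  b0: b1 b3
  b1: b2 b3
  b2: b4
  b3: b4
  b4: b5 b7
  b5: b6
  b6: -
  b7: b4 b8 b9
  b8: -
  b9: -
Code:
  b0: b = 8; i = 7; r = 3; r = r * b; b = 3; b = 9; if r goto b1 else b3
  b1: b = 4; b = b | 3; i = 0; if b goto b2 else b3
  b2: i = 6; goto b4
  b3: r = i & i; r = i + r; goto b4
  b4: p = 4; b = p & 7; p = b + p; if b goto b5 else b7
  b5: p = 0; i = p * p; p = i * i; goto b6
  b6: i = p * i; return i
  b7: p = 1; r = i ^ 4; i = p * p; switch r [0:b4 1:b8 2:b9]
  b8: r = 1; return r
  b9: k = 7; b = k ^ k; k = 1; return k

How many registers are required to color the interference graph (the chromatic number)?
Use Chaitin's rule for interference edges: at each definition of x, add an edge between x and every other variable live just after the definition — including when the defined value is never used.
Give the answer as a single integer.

Per-block:
  b0: def={b,i,r} ue=∅
  b1: def={b,i} ue=∅
  b2: def={i} ue=∅
  b3: def={r} ue={i}
  b4: def={b,p} ue=∅
  b5: def={i,p} ue=∅
  b6: def={i} ue={i,p}
  b7: def={i,p,r} ue={i}
  b8: def={r} ue=∅
  b9: def={b,k} ue=∅

Live sets:
  b0 li=∅ lo={i}
  b1 li=∅ lo={i}
  b2 li=∅ lo={i}
  b3 li={i} lo={i}
  b4 li={i} lo={i}
  b5 li=∅ lo={i,p}
  b6 li={i,p} lo=∅
  b7 li={i} lo={i}
  b8 li=∅ lo=∅
  b9 li=∅ lo=∅

Conflict graph:
  b: {i,p,r}
  i: {b,p,r}
  k: ∅
  p: {b,i,r}
  r: {b,i,p}

Chromatic number:
  clique {b,i,p,r} ⇒ need ≥ 4
  4-colouring: r0={b,k}  r1={i}  r2={p}  r3={r}
  χ = 4

Answer: 4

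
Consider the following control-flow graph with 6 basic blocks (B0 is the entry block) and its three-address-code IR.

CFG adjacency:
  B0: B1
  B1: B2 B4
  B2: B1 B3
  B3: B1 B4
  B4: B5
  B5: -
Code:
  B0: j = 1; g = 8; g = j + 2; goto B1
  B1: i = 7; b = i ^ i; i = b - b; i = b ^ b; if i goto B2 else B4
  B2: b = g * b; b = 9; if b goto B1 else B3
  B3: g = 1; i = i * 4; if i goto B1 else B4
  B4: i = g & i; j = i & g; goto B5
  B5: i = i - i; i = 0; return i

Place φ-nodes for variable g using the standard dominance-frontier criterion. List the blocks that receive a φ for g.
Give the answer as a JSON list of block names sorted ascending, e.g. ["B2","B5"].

idom tree: B1←B0 B2←B1 B3←B2 B4←B1 B5←B4
Dom∩ at merges:
  B1: preds {B0,B2,B3}: {B0} ∩ {B0,B1,B2} ∩ {B0,B1,B2,B3} = {B0}; idom=B0
  B4: preds {B1,B3}: {B0,B1} ∩ {B0,B1,B2,B3} = {B0,B1}; idom=B1

DF derivation:
  join B1 pred B0: · stop@B0
  join B1 pred B2: B2→B1 stop@B0
  join B1 pred B3: B3→B2→B1 stop@B0
  join B4 pred B1: · stop@B1
  join B4 pred B3: B3→B2 stop@B1
  DF(B0)=∅
  DF(B1)={B1}
  DF(B2)={B1,B4}
  DF(B3)={B1,B4}
  DF(B4)=∅
  DF(B5)=∅

φ for g: defs {B0,B3}
  DF⁺ = {B1,B4}

Answer: ["B1", "B4"]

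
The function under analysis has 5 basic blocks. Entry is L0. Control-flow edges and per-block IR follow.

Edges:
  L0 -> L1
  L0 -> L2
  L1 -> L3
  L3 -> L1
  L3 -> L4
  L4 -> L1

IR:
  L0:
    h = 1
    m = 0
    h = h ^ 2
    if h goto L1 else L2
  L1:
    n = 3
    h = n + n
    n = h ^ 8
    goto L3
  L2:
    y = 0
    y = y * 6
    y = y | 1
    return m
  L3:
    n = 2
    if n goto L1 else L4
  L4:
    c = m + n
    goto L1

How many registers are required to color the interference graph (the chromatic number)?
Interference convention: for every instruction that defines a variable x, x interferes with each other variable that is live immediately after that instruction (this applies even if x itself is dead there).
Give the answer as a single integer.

Answer: 2

Analysis:
Block summaries:
  L0: def={h,m} ue=∅
  L1: def={h,n} ue=∅
  L2: def={y} ue={m}
  L3: def={n} ue=∅
  L4: def={c} ue={m,n}

Live sets:
  L0 li=∅ lo={m}
  L1 li={m} lo={m}
  L2 li={m} lo=∅
  L3 li={m} lo={m,n}
  L4 li={m,n} lo={m}

Conflict graph:
  c↔{m}
  h↔{m}
  m↔{c,h,n,y}
  n↔{m}
  y↔{m}

Colouring:
  lower bound: {c,m} mutually conflict ⇒ χ ≥ 2
  assign c→c1 h→c1 m→c0 n→c1 y→c1 — no edge inside a register ⇒ χ ≤ 2
  χ = 2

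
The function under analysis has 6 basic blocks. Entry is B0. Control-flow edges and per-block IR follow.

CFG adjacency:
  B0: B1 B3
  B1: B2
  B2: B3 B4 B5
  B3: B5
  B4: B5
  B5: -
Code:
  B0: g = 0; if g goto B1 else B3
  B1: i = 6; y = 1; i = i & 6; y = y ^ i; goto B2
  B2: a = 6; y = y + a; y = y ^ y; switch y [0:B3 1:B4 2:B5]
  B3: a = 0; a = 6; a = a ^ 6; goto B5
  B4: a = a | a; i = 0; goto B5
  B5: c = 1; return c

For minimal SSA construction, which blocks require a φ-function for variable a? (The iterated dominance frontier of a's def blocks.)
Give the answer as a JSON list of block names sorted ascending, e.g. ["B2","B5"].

Answer: ["B3", "B5"]

Working:
idom tree: B1←B0 B2←B1 B3←B0 B4←B2 B5←B0
Join-block Dom:
  B3: preds {B0,B2}: {B0} ∩ {B0,B1,B2} = {B0}; idom=B0
  B5: preds {B2,B3,B4}: {B0,B1,B2} ∩ {B0,B3} ∩ {B0,B1,B2,B4} = {B0}; idom=B0

DF derivation:
  join B3 pred B0: · stop@B0
  join B3 pred B2: B2→B1 stop@B0
  join B5 pred B2: B2→B1 stop@B0
  join B5 pred B3: B3 stop@B0
  join B5 pred B4: B4→B2→B1 stop@B0
  DF(B0)=∅
  DF(B1)={B3,B5}
  DF(B2)={B3,B5}
  DF(B3)={B5}
  DF(B4)={B5}
  DF(B5)=∅

φ for a: defs {B2,B3,B4}
  DF⁺ = {B3,B5}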